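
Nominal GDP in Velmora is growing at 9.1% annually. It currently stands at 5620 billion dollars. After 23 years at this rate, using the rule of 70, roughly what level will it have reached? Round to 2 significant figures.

≈ 45000 billion dollars

Doubling time ≈ 70/9.1 = 7.69 years.
23 years is 23/7.69 ≈ 2.99 doublings, a factor of 2^2.99 ≈ 7.94.
5620 × 7.94 ≈ 45000 billion dollars.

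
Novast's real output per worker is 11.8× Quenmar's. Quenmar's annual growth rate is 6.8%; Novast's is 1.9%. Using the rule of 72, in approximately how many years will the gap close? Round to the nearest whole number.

The growth-rate gap is 6.8% − 1.9% = 4.9 percentage points.
So the ratio between them halves every 72/4.9 ≈ 14.69 years.
An 11.8× gap takes log₂(11.8) ≈ 3.56 halvings to close: 3.56 × 14.69 ≈ 52 years.

roughly 52 years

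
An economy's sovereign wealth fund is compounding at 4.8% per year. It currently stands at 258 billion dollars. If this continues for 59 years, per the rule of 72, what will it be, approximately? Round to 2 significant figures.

It doubles every 72/4.8 ≈ 15.00 years, so 59 years is 3.93 doublings.
2^3.93 ≈ 15.24; 258 × 15.24 ≈ 3900 billion dollars.

≈ 3900 billion dollars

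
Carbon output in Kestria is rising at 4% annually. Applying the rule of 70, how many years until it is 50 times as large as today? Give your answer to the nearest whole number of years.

approximately 99 years

Doubling time ≈ 70/4 = 17.50 years.
50× is log₂ 50 ≈ 5.64 doublings, so ≈ 5.64 × 17.50 = 99 years.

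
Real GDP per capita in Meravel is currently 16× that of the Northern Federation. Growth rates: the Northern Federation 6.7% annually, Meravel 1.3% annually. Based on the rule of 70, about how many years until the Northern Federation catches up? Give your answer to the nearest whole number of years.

around 52 years

The growth-rate gap is 6.7% − 1.3% = 5.4 percentage points.
So the ratio between them halves every 70/5.4 ≈ 12.96 years.
A 16× gap closes after 4 halvings: 4 × 12.96 ≈ 52 years.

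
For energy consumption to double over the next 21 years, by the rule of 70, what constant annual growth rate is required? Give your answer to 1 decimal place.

about 3.3% annually

70 / 21 ≈ 3.33, so about 3.3% annually.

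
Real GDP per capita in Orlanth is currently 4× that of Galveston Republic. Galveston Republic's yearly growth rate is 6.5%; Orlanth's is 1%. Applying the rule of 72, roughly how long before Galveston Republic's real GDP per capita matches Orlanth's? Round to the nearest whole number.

Galveston Republic gains on Orlanth at 6.5% − 1% = 5.5 points a year.
At that relative rate the gap halves every 72/5.5 ≈ 13.09 years.
A 4× gap closes after 2 halvings: 2 × 13.09 ≈ 26 years.

about 26 years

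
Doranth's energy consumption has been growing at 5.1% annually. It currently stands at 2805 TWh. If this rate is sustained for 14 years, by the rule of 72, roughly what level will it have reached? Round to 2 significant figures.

approximately 5600 TWh

It doubles every 72/5.1 ≈ 14.12 years, so 14 years is 0.99 doublings.
2^0.99 ≈ 1.99; 2805 × 1.99 ≈ 5600 TWh.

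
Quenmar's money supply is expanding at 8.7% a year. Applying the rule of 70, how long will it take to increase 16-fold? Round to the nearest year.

Doubling time ≈ 70/8.7 = 8.05 years.
16 = 2^4, so 4 doublings → 32 years.

roughly 32 years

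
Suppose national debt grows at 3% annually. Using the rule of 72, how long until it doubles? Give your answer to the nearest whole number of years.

Doubling time ≈ 72 / 3 = 24.00 years.

around 24 years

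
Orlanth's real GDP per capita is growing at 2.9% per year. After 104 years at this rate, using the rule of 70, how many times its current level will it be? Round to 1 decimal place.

approximately 19.8 times

Doubling time ≈ 70/2.9 = 24.14 years.
104 years / 24.14 ≈ 4.31 doublings → factor 2^4.31 ≈ 19.8.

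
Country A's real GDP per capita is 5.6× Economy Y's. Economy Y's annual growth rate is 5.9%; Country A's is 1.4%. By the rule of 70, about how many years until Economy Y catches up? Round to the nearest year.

Economy Y gains on Country A at 5.9% − 1.4% = 4.5 points a year.
At that relative rate the gap halves every 70/4.5 ≈ 15.56 years.
A 5.6× gap takes log₂(5.6) ≈ 2.49 halvings to close: 2.49 × 15.56 ≈ 39 years.

≈ 39 years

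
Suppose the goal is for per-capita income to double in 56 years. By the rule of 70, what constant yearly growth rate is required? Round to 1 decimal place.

70 / 56 ≈ 1.25, so about 1.3% per year.

about 1.3%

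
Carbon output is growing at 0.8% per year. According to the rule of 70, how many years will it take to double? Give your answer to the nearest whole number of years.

At 0.8%, doubling takes about 70/0.8 = 87.50 years.

≈ 88 years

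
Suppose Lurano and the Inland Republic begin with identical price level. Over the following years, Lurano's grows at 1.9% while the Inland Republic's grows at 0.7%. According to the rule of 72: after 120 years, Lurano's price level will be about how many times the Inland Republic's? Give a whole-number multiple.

Only the 1.2-point difference matters.
72/1.2 ≈ 60.00 years per doubling of the ratio; 120 years gives 2.00 doublings, so ≈ 4×.

4 times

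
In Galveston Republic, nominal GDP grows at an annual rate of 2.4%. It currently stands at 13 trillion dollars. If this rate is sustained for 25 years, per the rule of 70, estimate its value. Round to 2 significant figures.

Doubling time ≈ 70/2.4 = 29.17 years.
25 years is 25/29.17 ≈ 0.86 doublings, a factor of 2^0.86 ≈ 1.82.
13 × 1.82 ≈ 24 trillion dollars.

≈ 24 trillion dollars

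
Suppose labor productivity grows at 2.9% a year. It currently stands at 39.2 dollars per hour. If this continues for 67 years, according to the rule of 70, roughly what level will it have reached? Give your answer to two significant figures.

It doubles every 70/2.9 ≈ 24.14 years, so 67 years is 2.78 doublings.
2^2.78 ≈ 6.87; 39.2 × 6.87 ≈ 270 dollars per hour.

roughly 270 dollars per hour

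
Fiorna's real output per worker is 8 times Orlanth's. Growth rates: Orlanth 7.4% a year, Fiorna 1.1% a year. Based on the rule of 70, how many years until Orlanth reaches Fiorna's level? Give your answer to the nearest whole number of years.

Orlanth gains on Fiorna at 7.4% − 1.1% = 6.3 points a year.
At that relative rate the gap halves every 70/6.3 ≈ 11.11 years.
An 8 times gap closes after 3 halvings: 3 × 11.11 ≈ 33 years.

roughly 33 years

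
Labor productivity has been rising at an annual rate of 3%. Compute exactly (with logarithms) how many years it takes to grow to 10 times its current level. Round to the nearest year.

78 years

t = ln(10) / ln(1 + 0.03) = 2.3026 / 0.029559 ≈ 77.90.
≈ 78 years.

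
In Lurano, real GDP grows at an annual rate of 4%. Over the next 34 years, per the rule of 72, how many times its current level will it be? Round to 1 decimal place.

Doubling time ≈ 72/4 = 18.00 years.
34 years / 18.00 ≈ 1.89 doublings → factor 2^1.89 ≈ 3.7.

≈ 3.7 times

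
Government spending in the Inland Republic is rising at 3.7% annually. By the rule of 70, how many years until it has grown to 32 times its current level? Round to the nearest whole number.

One doubling takes 70/3.7 = 18.92 years.
32 = 2^5, so 5 doublings → 95 years.

approximately 95 years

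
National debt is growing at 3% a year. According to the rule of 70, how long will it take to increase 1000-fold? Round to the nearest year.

Doubling time ≈ 70/3 = 23.33 years.
1000× is log₂ 1000 ≈ 9.97 doublings, so ≈ 9.97 × 23.33 = 233 years.

233 years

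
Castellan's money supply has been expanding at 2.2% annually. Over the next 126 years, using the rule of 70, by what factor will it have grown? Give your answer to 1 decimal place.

Doubling time ≈ 70/2.2 = 31.82 years.
126 years / 31.82 ≈ 3.96 doublings → factor 2^3.96 ≈ 15.6.

about 15.6 times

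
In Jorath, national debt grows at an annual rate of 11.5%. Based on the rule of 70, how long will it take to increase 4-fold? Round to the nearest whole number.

One doubling takes 70/11.5 = 6.09 years.
4× is 2 doublings, so 2 × 6.09 ≈ 12 years.

≈ 12 years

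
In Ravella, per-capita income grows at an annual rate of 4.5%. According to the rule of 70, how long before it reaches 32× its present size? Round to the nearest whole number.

roughly 78 years

At 4.5% it doubles every 70/4.5 ≈ 15.56 years.
32× is 5 doublings, so 5 × 15.56 ≈ 78 years.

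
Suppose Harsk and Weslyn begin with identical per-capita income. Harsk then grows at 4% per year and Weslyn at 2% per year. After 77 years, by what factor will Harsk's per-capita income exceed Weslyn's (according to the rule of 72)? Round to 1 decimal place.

Only the 2-point difference matters.
72/2 ≈ 36.00 years per doubling of the ratio; 77 years gives 2.14 doublings, so ≈ 4.4×.

roughly 4.4 times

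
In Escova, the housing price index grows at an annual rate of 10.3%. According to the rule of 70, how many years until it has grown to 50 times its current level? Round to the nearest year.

about 38 years

Doubling time ≈ 70/10.3 = 6.80 years.
Reaching 50× takes log₂(50) ≈ 5.64 doublings.
5.64 × 6.80 ≈ 38 years.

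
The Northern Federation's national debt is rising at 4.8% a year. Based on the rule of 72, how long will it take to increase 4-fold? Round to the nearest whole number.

Doubling time ≈ 72/4.8 = 15.00 years.
Getting to 4× needs 2 doublings: 2 × 15.00 ≈ 30 years.

around 30 years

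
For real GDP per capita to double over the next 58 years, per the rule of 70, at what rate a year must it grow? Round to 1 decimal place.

about 1.2% a year

70 / 58 ≈ 1.21, so about 1.2% a year.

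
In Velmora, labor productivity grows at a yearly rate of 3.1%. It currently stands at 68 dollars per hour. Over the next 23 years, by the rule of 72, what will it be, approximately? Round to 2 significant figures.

Doubling time ≈ 72/3.1 = 23.23 years.
23 years is 23/23.23 ≈ 0.99 doublings, a factor of 2^0.99 ≈ 1.99.
68 × 1.99 ≈ 140 dollars per hour.

roughly 140 dollars per hour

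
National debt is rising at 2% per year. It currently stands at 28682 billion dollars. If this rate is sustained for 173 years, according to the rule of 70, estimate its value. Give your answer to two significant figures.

about 880000 billion dollars

It doubles every 70/2 ≈ 35.00 years, so 173 years is 4.94 doublings.
2^4.94 ≈ 30.70; 28682 × 30.70 ≈ 880000 billion dollars.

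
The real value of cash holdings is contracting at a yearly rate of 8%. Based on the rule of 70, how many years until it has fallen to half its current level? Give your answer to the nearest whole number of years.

9 years

The rule works in reverse for decay: 70/8 ≈ 8.75 years to halve.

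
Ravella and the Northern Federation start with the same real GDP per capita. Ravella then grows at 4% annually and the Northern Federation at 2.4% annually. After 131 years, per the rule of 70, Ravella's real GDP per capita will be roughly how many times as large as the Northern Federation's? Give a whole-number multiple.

around 8 times

Ravella pulls ahead at 1.6 pp per year, so the ratio doubles every 70/1.6 ≈ 43.75 years.
In 131 years that's 2.99 doublings: 2^2.99 ≈ 8.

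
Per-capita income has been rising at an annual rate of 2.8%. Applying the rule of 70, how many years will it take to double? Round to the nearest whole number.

At 2.8%, doubling takes about 70/2.8 = 25.00 years.

around 25 years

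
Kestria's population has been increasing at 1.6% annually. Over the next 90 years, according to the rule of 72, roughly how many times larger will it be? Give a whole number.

around 4 times

At 1.6% one doubling takes ≈ 45.00 years; 90 years is 2 of them, so ×4.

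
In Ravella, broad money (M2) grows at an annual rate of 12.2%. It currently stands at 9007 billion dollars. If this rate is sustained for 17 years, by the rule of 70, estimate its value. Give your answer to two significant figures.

It doubles every 70/12.2 ≈ 5.74 years, so 17 years is 2.96 doublings.
2^2.96 ≈ 7.78; 9007 × 7.78 ≈ 70000 billion dollars.

≈ 70000 billion dollars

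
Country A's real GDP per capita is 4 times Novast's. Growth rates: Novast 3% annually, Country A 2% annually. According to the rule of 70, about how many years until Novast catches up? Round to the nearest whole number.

roughly 140 years

The growth-rate gap is 3% − 2% = 1 percentage point.
So the ratio between them halves every 70/1 ≈ 70.00 years.
A 4 times gap closes after 2 halvings: 2 × 70.00 ≈ 140 years.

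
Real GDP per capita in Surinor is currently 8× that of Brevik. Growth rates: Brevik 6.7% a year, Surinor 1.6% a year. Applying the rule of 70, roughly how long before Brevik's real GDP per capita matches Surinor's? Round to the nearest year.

What matters is the difference: 5.1 pp.
Rule of 70 on the gap: the ratio halves every 70/5.1 ≈ 13.73 years.
An 8× gap closes after 3 halvings: 3 × 13.73 ≈ 41 years.

about 41 years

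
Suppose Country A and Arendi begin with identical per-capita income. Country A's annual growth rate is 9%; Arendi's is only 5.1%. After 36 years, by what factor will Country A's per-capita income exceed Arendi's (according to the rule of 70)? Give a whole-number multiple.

4 times

Only the 3.9-point difference matters.
70/3.9 ≈ 17.95 years per doubling of the ratio; 36 years gives 2.01 doublings, so ≈ 4×.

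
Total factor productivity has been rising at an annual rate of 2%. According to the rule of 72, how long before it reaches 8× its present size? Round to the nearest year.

roughly 108 years

Doubling time ≈ 72/2 = 36.00 years.
Getting to 8× needs 3 doublings: 3 × 36.00 ≈ 108 years.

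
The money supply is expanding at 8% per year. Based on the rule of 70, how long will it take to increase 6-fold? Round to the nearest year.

Doubling time ≈ 70/8 = 8.75 years.
Reaching 6× takes log₂(6) ≈ 2.58 doublings.
2.58 × 8.75 ≈ 23 years.

≈ 23 years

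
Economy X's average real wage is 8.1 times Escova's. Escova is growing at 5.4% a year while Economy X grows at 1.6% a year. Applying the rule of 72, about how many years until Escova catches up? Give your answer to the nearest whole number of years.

What matters is the difference: 3.8 pp.
Rule of 72 on the gap: the ratio halves every 72/3.8 ≈ 18.95 years.
An 8.1 times gap takes log₂(8.1) ≈ 3.02 halvings to close: 3.02 × 18.95 ≈ 57 years.

57 years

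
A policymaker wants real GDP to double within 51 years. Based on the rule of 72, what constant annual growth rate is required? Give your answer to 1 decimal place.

approximately 1.4%

72 / 51 ≈ 1.41, so about 1.4% a year.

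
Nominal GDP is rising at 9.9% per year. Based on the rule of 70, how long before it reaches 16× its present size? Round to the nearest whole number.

≈ 28 years

One doubling takes 70/9.9 = 7.07 years.
16 = 2^4, so 4 doublings → 28 years.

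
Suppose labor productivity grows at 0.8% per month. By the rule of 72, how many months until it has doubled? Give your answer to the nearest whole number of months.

At 0.8%, doubling takes about 72/0.8 = 90.00 months.

about 90 months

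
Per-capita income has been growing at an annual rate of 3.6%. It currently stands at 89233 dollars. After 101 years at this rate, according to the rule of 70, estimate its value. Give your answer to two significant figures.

3300000 dollars

Doubling time ≈ 70/3.6 = 19.44 years.
101 years is 101/19.44 ≈ 5.20 doublings, a factor of 2^5.20 ≈ 36.76.
89233 × 36.76 ≈ 3300000 dollars.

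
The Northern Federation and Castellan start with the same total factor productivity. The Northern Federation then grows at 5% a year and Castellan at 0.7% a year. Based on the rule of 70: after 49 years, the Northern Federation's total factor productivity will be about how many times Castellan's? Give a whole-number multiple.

approximately 8 times

the Northern Federation pulls ahead at 4.3 pp per year, so the ratio doubles every 70/4.3 ≈ 16.28 years.
In 49 years that's 3.01 doublings: 2^3.01 ≈ 8.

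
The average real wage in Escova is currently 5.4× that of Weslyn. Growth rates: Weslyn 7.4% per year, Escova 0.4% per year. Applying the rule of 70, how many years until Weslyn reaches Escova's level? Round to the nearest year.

≈ 24 years

Weslyn gains on Escova at 7.4% − 0.4% = 7 points a year.
At that relative rate the gap halves every 70/7 ≈ 10.00 years.
A 5.4× gap takes log₂(5.4) ≈ 2.43 halvings to close: 2.43 × 10.00 ≈ 24 years.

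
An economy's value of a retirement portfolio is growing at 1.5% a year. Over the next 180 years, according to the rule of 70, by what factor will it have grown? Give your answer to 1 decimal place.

Doubles every ≈ 46.67 years (70/1.5).
180 years is 3.86 doublings; 2^3.86 ≈ 14.5×.

≈ 14.5 times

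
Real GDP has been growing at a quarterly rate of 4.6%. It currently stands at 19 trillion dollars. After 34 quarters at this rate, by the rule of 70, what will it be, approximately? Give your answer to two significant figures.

about 89 trillion dollars

Doubling time ≈ 70/4.6 = 15.22 quarters.
34 quarters is 34/15.22 ≈ 2.23 doublings, a factor of 2^2.23 ≈ 4.69.
19 × 4.69 ≈ 89 trillion dollars.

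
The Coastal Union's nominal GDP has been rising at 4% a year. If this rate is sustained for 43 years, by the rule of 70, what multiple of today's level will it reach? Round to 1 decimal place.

Doubling time ≈ 70/4 = 17.50 years.
43 years / 17.50 ≈ 2.46 doublings → factor 2^2.46 ≈ 5.5.

5.5 times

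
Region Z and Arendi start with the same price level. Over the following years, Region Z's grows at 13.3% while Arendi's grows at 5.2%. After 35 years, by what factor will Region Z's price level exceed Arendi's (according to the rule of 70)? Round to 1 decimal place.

about 16.6 times

Region Z pulls ahead at 8.1 pp per year, so the ratio doubles every 70/8.1 ≈ 8.64 years.
In 35 years that's 4.05 doublings: 2^4.05 ≈ 16.6.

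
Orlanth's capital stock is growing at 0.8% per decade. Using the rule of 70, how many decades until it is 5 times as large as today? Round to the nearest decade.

roughly 203 decades

Doubling time ≈ 70/0.8 = 87.50 decades.
5× is log₂ 5 ≈ 2.32 doublings, so ≈ 2.32 × 87.50 = 203 decades.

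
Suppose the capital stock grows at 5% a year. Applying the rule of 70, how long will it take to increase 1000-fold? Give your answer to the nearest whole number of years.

approximately 140 years

Doubling time ≈ 70/5 = 14.00 years.
1000× is log₂ 1000 ≈ 9.97 doublings, so ≈ 9.97 × 14.00 = 140 years.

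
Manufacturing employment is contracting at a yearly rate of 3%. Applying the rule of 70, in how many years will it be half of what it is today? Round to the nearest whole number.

Falling at 3%, it halves about every 70/3 = 23.33 years.

around 23 years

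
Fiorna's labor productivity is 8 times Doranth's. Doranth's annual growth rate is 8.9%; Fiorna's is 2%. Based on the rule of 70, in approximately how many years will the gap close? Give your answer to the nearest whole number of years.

approximately 30 years

The growth-rate gap is 8.9% − 2% = 6.9 percentage points.
So the ratio between them halves every 70/6.9 ≈ 10.14 years.
An 8 times gap closes after 3 halvings: 3 × 10.14 ≈ 30 years.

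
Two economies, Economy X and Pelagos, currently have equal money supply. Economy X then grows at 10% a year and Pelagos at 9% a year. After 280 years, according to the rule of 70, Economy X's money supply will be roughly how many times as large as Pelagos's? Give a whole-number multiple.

approximately 16 times

Rate gap = 10% − 9% = 1 point.
The ratio doubles every 70/1 ≈ 70.00 years.
280/70.00 ≈ 4.00 doublings → ratio ≈ 2^4.00 ≈ 16.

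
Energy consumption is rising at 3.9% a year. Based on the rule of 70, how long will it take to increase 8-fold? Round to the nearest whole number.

approximately 54 years

At 3.9% it doubles every 70/3.9 ≈ 17.95 years.
8× is 3 doublings, so 3 × 17.95 ≈ 54 years.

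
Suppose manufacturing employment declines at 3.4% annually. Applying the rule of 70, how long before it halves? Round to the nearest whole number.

Falling at 3.4%, it halves about every 70/3.4 = 20.59 years.

around 21 years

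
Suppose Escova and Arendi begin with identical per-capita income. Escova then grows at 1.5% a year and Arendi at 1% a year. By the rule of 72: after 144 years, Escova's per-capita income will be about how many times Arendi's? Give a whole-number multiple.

Escova pulls ahead at 0.5 pp per year, so the ratio doubles every 72/0.5 ≈ 144.00 years.
In 144 years that's 1.00 doublings: 2^1.00 ≈ 2.

around 2 times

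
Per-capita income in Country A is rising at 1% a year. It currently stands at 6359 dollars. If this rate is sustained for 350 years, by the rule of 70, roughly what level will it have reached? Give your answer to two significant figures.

It doubles every 70/1 ≈ 70.00 years, so 350 years is 5.00 doublings.
2^5.00 ≈ 32.00; 6359 × 32.00 ≈ 200000 dollars.

200000 dollars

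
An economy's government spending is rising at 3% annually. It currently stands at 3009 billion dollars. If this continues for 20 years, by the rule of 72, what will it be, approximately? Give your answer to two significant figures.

Doubling time ≈ 72/3 = 24.00 years.
20 years is 20/24.00 ≈ 0.83 doublings, a factor of 2^0.83 ≈ 1.78.
3009 × 1.78 ≈ 5400 billion dollars.

roughly 5400 billion dollars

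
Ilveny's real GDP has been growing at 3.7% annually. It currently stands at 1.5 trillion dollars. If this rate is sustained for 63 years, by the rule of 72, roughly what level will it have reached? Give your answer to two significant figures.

14 trillion dollars

Doubling time ≈ 72/3.7 = 19.46 years.
63 years is 63/19.46 ≈ 3.24 doublings, a factor of 2^3.24 ≈ 9.45.
1.5 × 9.45 ≈ 14 trillion dollars.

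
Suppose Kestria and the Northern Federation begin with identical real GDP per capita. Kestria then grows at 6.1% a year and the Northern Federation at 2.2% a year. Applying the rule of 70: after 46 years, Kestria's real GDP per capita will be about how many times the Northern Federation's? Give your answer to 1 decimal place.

Only the 3.9-point difference matters.
70/3.9 ≈ 17.95 years per doubling of the ratio; 46 years gives 2.56 doublings, so ≈ 5.9×.

5.9 times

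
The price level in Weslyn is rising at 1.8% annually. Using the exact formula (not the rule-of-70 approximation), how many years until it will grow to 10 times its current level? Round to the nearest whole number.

t = ln(10) / ln(1 + 0.018) = 2.3026 / 0.017840 ≈ 129.07.
≈ 129 years.

129 years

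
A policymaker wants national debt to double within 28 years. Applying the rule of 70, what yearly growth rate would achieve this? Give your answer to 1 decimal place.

70 / 28 ≈ 2.50, so about 2.5% per year.

2.5% per year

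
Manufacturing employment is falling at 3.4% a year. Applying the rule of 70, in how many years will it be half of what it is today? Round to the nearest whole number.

about 21 years

The rule works in reverse for decay: 70/3.4 ≈ 20.59 years to halve.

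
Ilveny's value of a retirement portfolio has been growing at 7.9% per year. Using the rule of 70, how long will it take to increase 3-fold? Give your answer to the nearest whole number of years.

At 7.9% it doubles every 70/7.9 ≈ 8.86 years.
Reaching 3× takes log₂(3) ≈ 1.58 doublings.
1.58 × 8.86 ≈ 14 years.

roughly 14 years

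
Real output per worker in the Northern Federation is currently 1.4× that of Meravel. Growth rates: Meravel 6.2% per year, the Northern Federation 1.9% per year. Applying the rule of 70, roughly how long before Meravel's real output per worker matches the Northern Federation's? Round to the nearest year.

roughly 8 years

What matters is the difference: 4.3 pp.
Rule of 70 on the gap: the ratio halves every 70/4.3 ≈ 16.28 years.
A 1.4× gap takes log₂(1.4) ≈ 0.49 halvings to close: 0.49 × 16.28 ≈ 8 years.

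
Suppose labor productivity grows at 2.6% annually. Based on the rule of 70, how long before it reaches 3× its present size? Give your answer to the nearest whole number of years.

One doubling takes 70/2.6 = 26.92 years.
Reaching 3× takes log₂(3) ≈ 1.58 doublings.
1.58 × 26.92 ≈ 43 years.

around 43 years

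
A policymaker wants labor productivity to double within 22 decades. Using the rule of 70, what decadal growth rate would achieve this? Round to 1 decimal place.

70 / 22 ≈ 3.18, so about 3.2% per decade.

around 3.2%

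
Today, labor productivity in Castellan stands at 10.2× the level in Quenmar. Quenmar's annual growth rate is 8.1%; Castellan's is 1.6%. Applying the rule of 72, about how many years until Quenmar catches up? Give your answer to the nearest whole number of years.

≈ 37 years

Quenmar gains on Castellan at 8.1% − 1.6% = 6.5 points a year.
At that relative rate the gap halves every 72/6.5 ≈ 11.08 years.
A 10.2× gap takes log₂(10.2) ≈ 3.35 halvings to close: 3.35 × 11.08 ≈ 37 years.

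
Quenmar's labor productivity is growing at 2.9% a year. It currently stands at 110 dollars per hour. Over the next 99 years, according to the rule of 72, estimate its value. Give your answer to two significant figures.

around 1700 dollars per hour

Doubling time ≈ 72/2.9 = 24.83 years.
99 years is 99/24.83 ≈ 3.99 doublings, a factor of 2^3.99 ≈ 15.89.
110 × 15.89 ≈ 1700 dollars per hour.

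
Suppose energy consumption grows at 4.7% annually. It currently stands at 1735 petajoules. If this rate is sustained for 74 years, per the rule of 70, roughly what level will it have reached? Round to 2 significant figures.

Doubling time ≈ 70/4.7 = 14.89 years.
74 years is 74/14.89 ≈ 4.97 doublings, a factor of 2^4.97 ≈ 31.34.
1735 × 31.34 ≈ 54000 petajoules.

about 54000 petajoules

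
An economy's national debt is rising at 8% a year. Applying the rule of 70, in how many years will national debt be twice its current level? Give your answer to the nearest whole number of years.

around 9 years

At 8%, doubling takes about 70/8 = 8.75 years.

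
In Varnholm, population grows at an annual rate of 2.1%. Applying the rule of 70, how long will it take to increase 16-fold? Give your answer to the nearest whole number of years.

133 years

One doubling takes 70/2.1 = 33.33 years.
Getting to 16× needs 4 doublings: 4 × 33.33 ≈ 133 years.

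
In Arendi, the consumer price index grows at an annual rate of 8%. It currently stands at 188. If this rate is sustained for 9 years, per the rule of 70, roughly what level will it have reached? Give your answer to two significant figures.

It doubles every 70/8 ≈ 8.75 years, so 9 years is 1.03 doublings.
2^1.03 ≈ 2.04; 188 × 2.04 ≈ 380.

≈ 380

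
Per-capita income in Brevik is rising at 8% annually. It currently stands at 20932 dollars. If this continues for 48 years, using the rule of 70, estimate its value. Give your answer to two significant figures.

≈ 940000 dollars

Doubling time ≈ 70/8 = 8.75 years.
48 years is 48/8.75 ≈ 5.49 doublings, a factor of 2^5.49 ≈ 44.94.
20932 × 44.94 ≈ 940000 dollars.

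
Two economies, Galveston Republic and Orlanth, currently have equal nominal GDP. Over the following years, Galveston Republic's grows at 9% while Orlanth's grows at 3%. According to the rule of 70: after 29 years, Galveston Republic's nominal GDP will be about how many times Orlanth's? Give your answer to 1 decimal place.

Only the 6-point difference matters.
70/6 ≈ 11.67 years per doubling of the ratio; 29 years gives 2.49 doublings, so ≈ 5.6×.

around 5.6 times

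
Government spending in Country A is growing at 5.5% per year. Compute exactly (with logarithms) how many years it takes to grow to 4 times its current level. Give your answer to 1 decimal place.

t = ln(4) / ln(1 + 0.055) = 1.3863 / 0.053541 ≈ 25.89.

25.9 years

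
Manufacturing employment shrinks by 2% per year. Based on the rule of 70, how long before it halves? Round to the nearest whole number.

35 years

The rule works in reverse for decay: 70/2 ≈ 35.00 years to halve.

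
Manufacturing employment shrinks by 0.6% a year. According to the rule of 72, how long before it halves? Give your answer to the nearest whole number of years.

roughly 120 years

Falling at 0.6%, it halves about every 72/0.6 = 120.00 years.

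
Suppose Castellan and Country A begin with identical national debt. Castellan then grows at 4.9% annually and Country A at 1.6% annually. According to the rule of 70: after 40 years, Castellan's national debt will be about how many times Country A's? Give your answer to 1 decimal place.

roughly 3.7 times

Only the 3.3-point difference matters.
70/3.3 ≈ 21.21 years per doubling of the ratio; 40 years gives 1.89 doublings, so ≈ 3.7×.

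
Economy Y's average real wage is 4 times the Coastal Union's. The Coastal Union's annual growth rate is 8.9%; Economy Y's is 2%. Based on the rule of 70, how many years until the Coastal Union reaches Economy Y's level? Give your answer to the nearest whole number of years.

20 years

What matters is the difference: 6.9 pp.
Rule of 70 on the gap: the ratio halves every 70/6.9 ≈ 10.14 years.
A 4 times gap closes after 2 halvings: 2 × 10.14 ≈ 20 years.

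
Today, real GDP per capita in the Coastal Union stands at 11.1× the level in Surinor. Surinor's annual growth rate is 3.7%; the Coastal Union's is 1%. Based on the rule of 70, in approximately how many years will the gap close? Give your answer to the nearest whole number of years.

The growth-rate gap is 3.7% − 1% = 2.7 percentage points.
So the ratio between them halves every 70/2.7 ≈ 25.93 years.
An 11.1× gap takes log₂(11.1) ≈ 3.47 halvings to close: 3.47 × 25.93 ≈ 90 years.

≈ 90 years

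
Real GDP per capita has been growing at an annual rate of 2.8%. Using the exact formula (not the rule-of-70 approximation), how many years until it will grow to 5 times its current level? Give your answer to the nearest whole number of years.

t = ln(5) / ln(1 + 0.028) = 1.6094 / 0.027615 ≈ 58.28.
≈ 58 years.

58 years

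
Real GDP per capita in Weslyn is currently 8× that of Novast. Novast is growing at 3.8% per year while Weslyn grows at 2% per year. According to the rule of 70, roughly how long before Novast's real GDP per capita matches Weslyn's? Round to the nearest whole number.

about 117 years

What matters is the difference: 1.8 pp.
Rule of 70 on the gap: the ratio halves every 70/1.8 ≈ 38.89 years.
An 8× gap closes after 3 halvings: 3 × 38.89 ≈ 117 years.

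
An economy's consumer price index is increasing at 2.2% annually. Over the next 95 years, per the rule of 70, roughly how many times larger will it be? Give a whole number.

around 8 times

At 2.2% one doubling takes ≈ 31.82 years; 95 years is 3 of them, so ×8.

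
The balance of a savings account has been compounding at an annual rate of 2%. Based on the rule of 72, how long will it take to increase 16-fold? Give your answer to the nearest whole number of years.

around 144 years

One doubling takes 72/2 = 36.00 years.
Getting to 16× needs 4 doublings: 4 × 36.00 ≈ 144 years.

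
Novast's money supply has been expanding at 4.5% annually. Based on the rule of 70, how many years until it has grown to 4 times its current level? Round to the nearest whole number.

Doubling time ≈ 70/4.5 = 15.56 years.
4× is 2 doublings, so 2 × 15.56 ≈ 31 years.

≈ 31 years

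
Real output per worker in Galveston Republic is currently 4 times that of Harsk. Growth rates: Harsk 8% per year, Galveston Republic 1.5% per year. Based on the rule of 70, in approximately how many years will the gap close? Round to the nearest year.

Harsk gains on Galveston Republic at 8% − 1.5% = 6.5 points a year.
At that relative rate the gap halves every 70/6.5 ≈ 10.77 years.
A 4 times gap closes after 2 halvings: 2 × 10.77 ≈ 22 years.

22 years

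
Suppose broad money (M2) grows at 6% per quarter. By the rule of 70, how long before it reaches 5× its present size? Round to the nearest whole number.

27 quarters

Doubling time ≈ 70/6 = 11.67 quarters.
5× is log₂ 5 ≈ 2.32 doublings, so ≈ 2.32 × 11.67 = 27 quarters.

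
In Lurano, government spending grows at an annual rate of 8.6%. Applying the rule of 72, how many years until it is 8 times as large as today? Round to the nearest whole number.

One doubling takes 72/8.6 = 8.37 years.
Getting to 8× needs 3 doublings: 3 × 8.37 ≈ 25 years.

about 25 years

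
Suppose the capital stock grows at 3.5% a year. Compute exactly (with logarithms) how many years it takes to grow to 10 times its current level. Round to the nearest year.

67 years

t = ln(10) / ln(1 + 0.035) = 2.3026 / 0.034401 ≈ 66.93.
≈ 67 years.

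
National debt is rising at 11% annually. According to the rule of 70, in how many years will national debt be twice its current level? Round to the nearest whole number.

around 6 years

At 11%, doubling takes about 70/11 = 6.36 years.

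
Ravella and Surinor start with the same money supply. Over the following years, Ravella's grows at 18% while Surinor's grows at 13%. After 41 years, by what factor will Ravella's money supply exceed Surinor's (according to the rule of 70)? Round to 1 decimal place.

Rate gap = 18% − 13% = 5 points.
The ratio doubles every 70/5 ≈ 14.00 years.
41/14.00 ≈ 2.93 doublings → ratio ≈ 2^2.93 ≈ 7.6.

≈ 7.6 times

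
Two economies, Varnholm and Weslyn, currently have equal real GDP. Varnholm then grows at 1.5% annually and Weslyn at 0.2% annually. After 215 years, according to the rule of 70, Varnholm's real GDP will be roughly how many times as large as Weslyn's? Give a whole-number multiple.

Only the 1.3-point difference matters.
70/1.3 ≈ 53.85 years per doubling of the ratio; 215 years gives 3.99 doublings, so ≈ 16×.

≈ 16 times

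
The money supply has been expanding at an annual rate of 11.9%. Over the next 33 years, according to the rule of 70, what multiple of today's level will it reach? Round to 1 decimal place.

approximately 48.8 times

Doubling time ≈ 70/11.9 = 5.88 years.
33 years / 5.88 ≈ 5.61 doublings → factor 2^5.61 ≈ 48.8.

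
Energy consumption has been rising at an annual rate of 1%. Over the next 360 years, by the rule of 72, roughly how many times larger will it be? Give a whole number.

72/1 ≈ 72.00 years per doubling.
360 years fits 5 doublings: 2^5 = 32.

approximately 32 times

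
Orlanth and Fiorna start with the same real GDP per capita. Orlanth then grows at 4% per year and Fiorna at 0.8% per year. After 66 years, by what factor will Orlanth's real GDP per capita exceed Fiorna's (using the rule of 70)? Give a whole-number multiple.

about 8 times

Only the 3.2-point difference matters.
70/3.2 ≈ 21.88 years per doubling of the ratio; 66 years gives 3.02 doublings, so ≈ 8×.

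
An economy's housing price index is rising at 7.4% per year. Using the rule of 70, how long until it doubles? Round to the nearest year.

70/7.4 ≈ 9.46, so it doubles roughly every 9 years.

9 years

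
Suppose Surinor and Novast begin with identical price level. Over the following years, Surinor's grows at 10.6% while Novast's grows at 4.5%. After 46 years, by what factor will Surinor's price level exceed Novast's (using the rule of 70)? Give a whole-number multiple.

approximately 16 times

Surinor pulls ahead at 6.1 pp per year, so the ratio doubles every 70/6.1 ≈ 11.48 years.
In 46 years that's 4.01 doublings: 2^4.01 ≈ 16.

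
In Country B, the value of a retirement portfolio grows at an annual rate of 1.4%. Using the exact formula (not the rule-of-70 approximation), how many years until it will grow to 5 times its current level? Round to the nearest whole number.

t = ln(5) / ln(1 + 0.014) = 1.6094 / 0.013903 ≈ 115.76.
≈ 116 years.

116 years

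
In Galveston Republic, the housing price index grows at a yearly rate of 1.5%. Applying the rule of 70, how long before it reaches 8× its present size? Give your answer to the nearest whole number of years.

140 years

Doubling time ≈ 70/1.5 = 46.67 years.
8 = 2^3, so 3 doublings → 140 years.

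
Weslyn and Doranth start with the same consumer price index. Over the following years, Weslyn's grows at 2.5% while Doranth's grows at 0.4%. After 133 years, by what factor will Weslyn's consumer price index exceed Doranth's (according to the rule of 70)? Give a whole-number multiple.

16 times

Rate gap = 2.5% − 0.4% = 2.1 points.
The ratio doubles every 70/2.1 ≈ 33.33 years.
133/33.33 ≈ 3.99 doublings → ratio ≈ 2^3.99 ≈ 16.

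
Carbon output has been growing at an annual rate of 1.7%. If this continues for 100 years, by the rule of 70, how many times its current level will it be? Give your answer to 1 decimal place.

about 5.4 times

Doubles every ≈ 41.18 years (70/1.7).
100 years is 2.43 doublings; 2^2.43 ≈ 5.4×.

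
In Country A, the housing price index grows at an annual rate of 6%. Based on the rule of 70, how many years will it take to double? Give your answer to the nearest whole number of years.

Doubling time ≈ 70 / 6 = 11.67 years.

12 years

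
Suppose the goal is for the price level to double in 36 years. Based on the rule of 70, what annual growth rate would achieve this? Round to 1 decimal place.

70 / 36 ≈ 1.94, so about 1.9% a year.

roughly 1.9%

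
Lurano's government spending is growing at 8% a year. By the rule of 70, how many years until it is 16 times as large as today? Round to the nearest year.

around 35 years

One doubling takes 70/8 = 8.75 years.
16 = 2^4, so 4 doublings → 35 years.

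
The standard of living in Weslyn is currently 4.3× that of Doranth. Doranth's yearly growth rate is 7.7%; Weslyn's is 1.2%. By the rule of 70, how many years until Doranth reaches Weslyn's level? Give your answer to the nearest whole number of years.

23 years

The growth-rate gap is 7.7% − 1.2% = 6.5 percentage points.
So the ratio between them halves every 70/6.5 ≈ 10.77 years.
A 4.3× gap takes log₂(4.3) ≈ 2.10 halvings to close: 2.10 × 10.77 ≈ 23 years.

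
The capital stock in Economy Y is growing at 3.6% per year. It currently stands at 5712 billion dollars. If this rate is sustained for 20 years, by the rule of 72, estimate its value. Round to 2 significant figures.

about 11000 billion dollars

Doubling time ≈ 72/3.6 = 20.00 years.
20 years is 20/20.00 ≈ 1.00 doublings, a factor of 2^1.00 ≈ 2.00.
5712 × 2.00 ≈ 11000 billion dollars.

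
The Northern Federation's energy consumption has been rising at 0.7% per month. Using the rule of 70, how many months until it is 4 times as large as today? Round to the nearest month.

Doubling time ≈ 70/0.7 = 100.00 months.
4 = 2^2, so 2 doublings → 200 months.

about 200 months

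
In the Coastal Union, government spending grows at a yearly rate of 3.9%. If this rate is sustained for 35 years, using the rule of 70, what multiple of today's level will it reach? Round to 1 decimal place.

Doubling time ≈ 70/3.9 = 17.95 years.
35 years / 17.95 ≈ 1.95 doublings → factor 2^1.95 ≈ 3.9.

around 3.9 times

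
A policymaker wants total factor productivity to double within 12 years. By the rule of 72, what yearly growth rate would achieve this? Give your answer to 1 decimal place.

72 / 12 ≈ 6.00, so about 6.0% per year.

about 6.0%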